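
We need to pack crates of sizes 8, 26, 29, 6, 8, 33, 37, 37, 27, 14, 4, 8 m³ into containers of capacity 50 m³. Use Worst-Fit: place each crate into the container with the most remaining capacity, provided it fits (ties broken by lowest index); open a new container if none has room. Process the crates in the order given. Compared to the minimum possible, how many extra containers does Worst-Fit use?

Worst-Fit: [8,26,8] [29,6,8] [33,4] [37] [37] [27,14] → 6 containers.
6 crates exceed 25 m³ (half the capacity), and no two of those can share a container, so at least 6 containers are needed.
So 6 is already optimal.

0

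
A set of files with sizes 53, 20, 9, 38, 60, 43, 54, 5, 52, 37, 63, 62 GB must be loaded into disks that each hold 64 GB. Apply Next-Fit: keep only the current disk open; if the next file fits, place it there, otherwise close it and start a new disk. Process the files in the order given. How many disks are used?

53 GB → disk 1 (remaining 11 GB)
20 GB → disk 2 (remaining 44 GB)
9 GB → disk 2 (remaining 35 GB)
38 GB → disk 3 (remaining 26 GB)
60 GB → disk 4 (remaining 4 GB)
43 GB → disk 5 (remaining 21 GB)
54 GB → disk 6 (remaining 10 GB)
5 GB → disk 6 (remaining 5 GB)
52 GB → disk 7 (remaining 12 GB)
37 GB → disk 8 (remaining 27 GB)
63 GB → disk 9 (remaining 1 GB)
62 GB → disk 10 (remaining 2 GB)
Final disks: [53] [20,9] [38] [60] [43] [54,5] [52] [37] [63] [62].

10 disks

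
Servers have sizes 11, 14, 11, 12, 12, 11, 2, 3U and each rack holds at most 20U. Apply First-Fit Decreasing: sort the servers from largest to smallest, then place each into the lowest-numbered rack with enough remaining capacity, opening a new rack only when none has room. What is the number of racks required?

6

Sorted descending: 14, 12, 12, 11, 11, 11, 3, 2.
Put 14U in rack 1; 6U remain.
Put 12U in rack 2; 8U remain.
Put 12U in rack 3; 8U remain.
Put 11U in rack 4; 9U remain.
Put 11U in rack 5; 9U remain.
Put 11U in rack 6; 9U remain.
Put 3U in rack 1; 3U remain.
Put 2U in rack 1; 1U remain.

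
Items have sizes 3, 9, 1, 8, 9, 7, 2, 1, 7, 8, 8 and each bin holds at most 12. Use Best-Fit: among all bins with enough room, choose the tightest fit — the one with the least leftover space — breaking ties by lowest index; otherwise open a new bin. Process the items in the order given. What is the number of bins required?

Put 3 in bin 1; 9 remain.
Put 9 in bin 1; 0 remain.
Put 1 in bin 2; 11 remain.
Put 8 in bin 2; 3 remain.
Put 9 in bin 3; 3 remain.
Put 7 in bin 4; 5 remain.
Put 2 in bin 2; 1 remain.
Put 1 in bin 2; 0 remain.
Put 7 in bin 5; 5 remain.
Put 8 in bin 6; 4 remain.
Put 8 in bin 7; 4 remain.

7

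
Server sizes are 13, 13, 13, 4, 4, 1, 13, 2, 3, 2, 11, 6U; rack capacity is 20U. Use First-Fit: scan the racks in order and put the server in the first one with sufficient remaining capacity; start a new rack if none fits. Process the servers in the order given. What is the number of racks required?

5

13U → rack 1 (remaining 7U)
13U → rack 2 (remaining 7U)
13U → rack 3 (remaining 7U)
4U → rack 1 (remaining 3U)
4U → rack 2 (remaining 3U)
1U → rack 1 (remaining 2U)
13U → rack 4 (remaining 7U)
2U → rack 1 (remaining 0U)
3U → rack 2 (remaining 0U)
2U → rack 3 (remaining 5U)
11U → rack 5 (remaining 9U)
6U → rack 4 (remaining 1U)
Final racks: [13,4,1,2] [13,4,3] [13,2] [13,6] [11].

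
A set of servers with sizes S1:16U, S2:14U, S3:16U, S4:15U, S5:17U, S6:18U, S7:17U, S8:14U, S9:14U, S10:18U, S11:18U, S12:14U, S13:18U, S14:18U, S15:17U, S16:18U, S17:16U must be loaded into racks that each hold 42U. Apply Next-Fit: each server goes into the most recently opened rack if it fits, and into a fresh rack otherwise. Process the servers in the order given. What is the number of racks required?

9

Put S1 (16U) in rack 1; 26U remain.
Put S2 (14U) in rack 1; 12U remain.
Put S3 (16U) in rack 2; 26U remain.
Put S4 (15U) in rack 2; 11U remain.
Put S5 (17U) in rack 3; 25U remain.
Put S6 (18U) in rack 3; 7U remain.
Put S7 (17U) in rack 4; 25U remain.
Put S8 (14U) in rack 4; 11U remain.
Put S9 (14U) in rack 5; 28U remain.
Put S10 (18U) in rack 5; 10U remain.
Put S11 (18U) in rack 6; 24U remain.
Put S12 (14U) in rack 6; 10U remain.
Put S13 (18U) in rack 7; 24U remain.
Put S14 (18U) in rack 7; 6U remain.
Put S15 (17U) in rack 8; 25U remain.
Put S16 (18U) in rack 8; 7U remain.
Put S17 (16U) in rack 9; 26U remain.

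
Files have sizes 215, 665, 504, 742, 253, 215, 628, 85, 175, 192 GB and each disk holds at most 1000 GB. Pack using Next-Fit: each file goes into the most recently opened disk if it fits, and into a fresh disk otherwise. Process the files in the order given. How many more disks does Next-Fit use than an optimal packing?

Next-Fit: [215,665] [504] [742,253] [215,628,85] [175,192] → 5 disks.
Total size 3674 GB; any packing needs at least ⌈3674/1000⌉ = 4 disks.
An optimal packing achieves that bound: [742,253] [665,215,85] [628,215] [504,192,175] → 4 disks.
Excess: 5 − 4 = 1.

1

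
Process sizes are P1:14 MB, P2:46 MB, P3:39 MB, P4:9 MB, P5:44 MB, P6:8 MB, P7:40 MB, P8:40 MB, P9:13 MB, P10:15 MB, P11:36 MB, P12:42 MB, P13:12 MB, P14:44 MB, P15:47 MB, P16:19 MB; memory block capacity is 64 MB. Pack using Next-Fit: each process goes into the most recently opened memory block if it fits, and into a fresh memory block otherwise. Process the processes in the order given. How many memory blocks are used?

memory block 1: place P1 (14 MB), 50 MB left
memory block 1: place P2 (46 MB), 4 MB left
memory block 2: place P3 (39 MB), 25 MB left
memory block 2: place P4 (9 MB), 16 MB left
memory block 3: place P5 (44 MB), 20 MB left
memory block 3: place P6 (8 MB), 12 MB left
memory block 4: place P7 (40 MB), 24 MB left
memory block 5: place P8 (40 MB), 24 MB left
memory block 5: place P9 (13 MB), 11 MB left
memory block 6: place P10 (15 MB), 49 MB left
memory block 6: place P11 (36 MB), 13 MB left
memory block 7: place P12 (42 MB), 22 MB left
memory block 7: place P13 (12 MB), 10 MB left
memory block 8: place P14 (44 MB), 20 MB left
memory block 9: place P15 (47 MB), 17 MB left
memory block 10: place P16 (19 MB), 45 MB left

10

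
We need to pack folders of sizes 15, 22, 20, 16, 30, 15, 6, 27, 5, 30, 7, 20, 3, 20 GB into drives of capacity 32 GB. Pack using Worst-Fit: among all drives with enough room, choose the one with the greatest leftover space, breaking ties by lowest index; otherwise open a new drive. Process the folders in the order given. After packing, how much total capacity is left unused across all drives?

52

15 GB → drive 1 (remaining 17 GB)
22 GB → drive 2 (remaining 10 GB)
20 GB → drive 3 (remaining 12 GB)
16 GB → drive 1 (remaining 1 GB)
30 GB → drive 4 (remaining 2 GB)
15 GB → drive 5 (remaining 17 GB)
6 GB → drive 5 (remaining 11 GB)
27 GB → drive 6 (remaining 5 GB)
5 GB → drive 3 (remaining 7 GB)
30 GB → drive 7 (remaining 2 GB)
7 GB → drive 5 (remaining 4 GB)
20 GB → drive 8 (remaining 12 GB)
3 GB → drive 8 (remaining 9 GB)
20 GB → drive 9 (remaining 12 GB)
9 drives × 32 GB = 288 GB; used 236 GB; unused 52 GB.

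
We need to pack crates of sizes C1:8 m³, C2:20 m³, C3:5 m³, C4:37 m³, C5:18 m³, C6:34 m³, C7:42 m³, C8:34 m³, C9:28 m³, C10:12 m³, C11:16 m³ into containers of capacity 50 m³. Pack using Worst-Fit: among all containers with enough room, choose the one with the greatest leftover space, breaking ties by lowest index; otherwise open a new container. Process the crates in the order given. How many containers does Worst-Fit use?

6 containers

container 1: place C1 (8 m³), 42 m³ left
container 1: place C2 (20 m³), 22 m³ left
container 1: place C3 (5 m³), 17 m³ left
container 2: place C4 (37 m³), 13 m³ left
container 3: place C5 (18 m³), 32 m³ left
container 4: place C6 (34 m³), 16 m³ left
container 5: place C7 (42 m³), 8 m³ left
container 6: place C8 (34 m³), 16 m³ left
container 3: place C9 (28 m³), 4 m³ left
container 1: place C10 (12 m³), 5 m³ left
container 4: place C11 (16 m³), 0 m³ left
Final containers: [8,20,5,12] [37] [18,28] [34,16] [42] [34].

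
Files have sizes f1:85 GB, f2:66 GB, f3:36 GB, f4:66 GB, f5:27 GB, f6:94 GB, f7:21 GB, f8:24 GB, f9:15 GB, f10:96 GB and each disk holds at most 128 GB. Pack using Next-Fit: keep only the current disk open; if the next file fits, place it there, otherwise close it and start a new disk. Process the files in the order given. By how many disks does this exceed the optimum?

1

Next-Fit: [85] [66,36] [66,27] [94,21] [24,15] [96] → 6 disks.
Total size 530 GB; any packing needs at least ⌈530/128⌉ = 5 disks.
An optimal packing achieves that bound: [96,27] [94,24] [85,36] [66,21,15] [66] → 5 disks.
Excess: 6 − 5 = 1.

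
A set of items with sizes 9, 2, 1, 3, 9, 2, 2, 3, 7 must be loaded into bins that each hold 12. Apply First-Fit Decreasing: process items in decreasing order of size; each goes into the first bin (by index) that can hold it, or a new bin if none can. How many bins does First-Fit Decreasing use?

4 bins

Sorted descending: 9, 9, 7, 3, 3, 2, 2, 2, 1.
9 → bin 1 (remaining 3)
9 → bin 2 (remaining 3)
7 → bin 3 (remaining 5)
3 → bin 1 (remaining 0)
3 → bin 2 (remaining 0)
2 → bin 3 (remaining 3)
2 → bin 3 (remaining 1)
2 → bin 4 (remaining 10)
1 → bin 3 (remaining 0)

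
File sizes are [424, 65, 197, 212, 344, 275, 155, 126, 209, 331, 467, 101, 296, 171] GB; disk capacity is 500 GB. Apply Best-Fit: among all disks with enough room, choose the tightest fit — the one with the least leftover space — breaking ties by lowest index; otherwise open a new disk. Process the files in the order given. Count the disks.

8

Put 424 GB in disk 1; 76 GB remain.
Put 65 GB in disk 1; 11 GB remain.
Put 197 GB in disk 2; 303 GB remain.
Put 212 GB in disk 2; 91 GB remain.
Put 344 GB in disk 3; 156 GB remain.
Put 275 GB in disk 4; 225 GB remain.
Put 155 GB in disk 3; 1 GB remain.
Put 126 GB in disk 4; 99 GB remain.
Put 209 GB in disk 5; 291 GB remain.
Put 331 GB in disk 6; 169 GB remain.
Put 467 GB in disk 7; 33 GB remain.
Put 101 GB in disk 6; 68 GB remain.
Put 296 GB in disk 8; 204 GB remain.
Put 171 GB in disk 8; 33 GB remain.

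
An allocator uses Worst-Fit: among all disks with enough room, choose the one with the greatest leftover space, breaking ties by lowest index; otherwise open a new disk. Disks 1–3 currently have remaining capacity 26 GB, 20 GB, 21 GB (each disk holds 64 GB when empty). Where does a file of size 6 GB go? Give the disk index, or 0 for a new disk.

Disks with room: disk 1 (26 GB), disk 2 (20 GB), disk 3 (21 GB).
Most room is disk 1 with 26 GB free.

1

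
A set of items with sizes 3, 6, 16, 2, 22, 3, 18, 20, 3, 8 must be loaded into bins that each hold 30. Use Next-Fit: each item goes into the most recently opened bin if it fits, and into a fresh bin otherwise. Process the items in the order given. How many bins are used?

Put 3 in bin 1; 27 remain.
Put 6 in bin 1; 21 remain.
Put 16 in bin 1; 5 remain.
Put 2 in bin 1; 3 remain.
Put 22 in bin 2; 8 remain.
Put 3 in bin 2; 5 remain.
Put 18 in bin 3; 12 remain.
Put 20 in bin 4; 10 remain.
Put 3 in bin 4; 7 remain.
Put 8 in bin 5; 22 remain.

5 bins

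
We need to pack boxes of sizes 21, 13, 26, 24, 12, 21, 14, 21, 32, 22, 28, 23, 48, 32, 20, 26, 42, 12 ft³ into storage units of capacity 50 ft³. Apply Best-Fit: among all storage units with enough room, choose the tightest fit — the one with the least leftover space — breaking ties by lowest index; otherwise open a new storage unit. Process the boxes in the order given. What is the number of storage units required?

10

Put 21 ft³ in storage unit 1; 29 ft³ remain.
Put 13 ft³ in storage unit 1; 16 ft³ remain.
Put 26 ft³ in storage unit 2; 24 ft³ remain.
Put 24 ft³ in storage unit 2; 0 ft³ remain.
Put 12 ft³ in storage unit 1; 4 ft³ remain.
Put 21 ft³ in storage unit 3; 29 ft³ remain.
Put 14 ft³ in storage unit 3; 15 ft³ remain.
Put 21 ft³ in storage unit 4; 29 ft³ remain.
Put 32 ft³ in storage unit 5; 18 ft³ remain.
Put 22 ft³ in storage unit 4; 7 ft³ remain.
Put 28 ft³ in storage unit 6; 22 ft³ remain.
Put 23 ft³ in storage unit 7; 27 ft³ remain.
Put 48 ft³ in storage unit 8; 2 ft³ remain.
Put 32 ft³ in storage unit 9; 18 ft³ remain.
Put 20 ft³ in storage unit 6; 2 ft³ remain.
Put 26 ft³ in storage unit 7; 1 ft³ remain.
Put 42 ft³ in storage unit 10; 8 ft³ remain.
Put 12 ft³ in storage unit 3; 3 ft³ remain.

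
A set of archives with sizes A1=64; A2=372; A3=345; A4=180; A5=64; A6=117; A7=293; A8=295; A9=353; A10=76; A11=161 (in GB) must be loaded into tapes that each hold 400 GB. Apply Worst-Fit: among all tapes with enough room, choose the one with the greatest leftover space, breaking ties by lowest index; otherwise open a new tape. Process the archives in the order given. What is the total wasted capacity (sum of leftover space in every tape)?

480

tape 1: place A1 (64 GB), 336 GB left
tape 2: place A2 (372 GB), 28 GB left
tape 3: place A3 (345 GB), 55 GB left
tape 1: place A4 (180 GB), 156 GB left
tape 1: place A5 (64 GB), 92 GB left
tape 4: place A6 (117 GB), 283 GB left
tape 5: place A7 (293 GB), 107 GB left
tape 6: place A8 (295 GB), 105 GB left
tape 7: place A9 (353 GB), 47 GB left
tape 4: place A10 (76 GB), 207 GB left
tape 4: place A11 (161 GB), 46 GB left
7 tapes × 400 GB = 2800 GB; used 2320 GB; unused 480 GB.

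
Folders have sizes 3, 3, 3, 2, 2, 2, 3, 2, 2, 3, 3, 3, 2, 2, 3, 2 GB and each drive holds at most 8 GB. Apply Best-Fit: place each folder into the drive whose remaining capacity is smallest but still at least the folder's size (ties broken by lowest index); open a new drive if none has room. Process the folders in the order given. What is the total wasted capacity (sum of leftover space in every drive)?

8

3 GB → drive 1 (remaining 5 GB)
3 GB → drive 1 (remaining 2 GB)
3 GB → drive 2 (remaining 5 GB)
2 GB → drive 1 (remaining 0 GB)
2 GB → drive 2 (remaining 3 GB)
2 GB → drive 2 (remaining 1 GB)
3 GB → drive 3 (remaining 5 GB)
2 GB → drive 3 (remaining 3 GB)
2 GB → drive 3 (remaining 1 GB)
3 GB → drive 4 (remaining 5 GB)
3 GB → drive 4 (remaining 2 GB)
3 GB → drive 5 (remaining 5 GB)
2 GB → drive 4 (remaining 0 GB)
2 GB → drive 5 (remaining 3 GB)
3 GB → drive 5 (remaining 0 GB)
2 GB → drive 6 (remaining 6 GB)
6 drives × 8 GB = 48 GB; used 40 GB; unused 8 GB.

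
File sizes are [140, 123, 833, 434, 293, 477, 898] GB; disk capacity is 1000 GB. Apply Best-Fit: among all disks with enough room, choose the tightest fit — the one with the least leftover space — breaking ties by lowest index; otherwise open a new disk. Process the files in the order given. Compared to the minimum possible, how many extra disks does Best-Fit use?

Best-Fit: [140,123,434,293] [833] [477] [898] → 4 disks.
Total size 3198 GB; any packing needs at least ⌈3198/1000⌉ = 4 disks.
So 4 is already optimal.

0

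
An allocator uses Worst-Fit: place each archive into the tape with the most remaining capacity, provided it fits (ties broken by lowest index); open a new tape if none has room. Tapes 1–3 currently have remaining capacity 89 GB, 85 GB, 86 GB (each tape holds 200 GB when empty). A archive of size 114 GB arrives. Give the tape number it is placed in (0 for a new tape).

0

No tape has ≥ 114 GB free, so a new tape is opened.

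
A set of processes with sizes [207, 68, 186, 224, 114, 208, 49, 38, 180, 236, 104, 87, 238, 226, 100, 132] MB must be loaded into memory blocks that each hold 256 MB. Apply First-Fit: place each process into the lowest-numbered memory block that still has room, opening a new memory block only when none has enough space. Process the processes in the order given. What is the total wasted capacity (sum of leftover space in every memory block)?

207 MB → memory block 1 (remaining 49 MB)
68 MB → memory block 2 (remaining 188 MB)
186 MB → memory block 2 (remaining 2 MB)
224 MB → memory block 3 (remaining 32 MB)
114 MB → memory block 4 (remaining 142 MB)
208 MB → memory block 5 (remaining 48 MB)
49 MB → memory block 1 (remaining 0 MB)
38 MB → memory block 4 (remaining 104 MB)
180 MB → memory block 6 (remaining 76 MB)
236 MB → memory block 7 (remaining 20 MB)
104 MB → memory block 4 (remaining 0 MB)
87 MB → memory block 8 (remaining 169 MB)
238 MB → memory block 9 (remaining 18 MB)
226 MB → memory block 10 (remaining 30 MB)
100 MB → memory block 8 (remaining 69 MB)
132 MB → memory block 11 (remaining 124 MB)
11 memory blocks × 256 MB = 2816 MB; used 2397 MB; unused 419 MB.

419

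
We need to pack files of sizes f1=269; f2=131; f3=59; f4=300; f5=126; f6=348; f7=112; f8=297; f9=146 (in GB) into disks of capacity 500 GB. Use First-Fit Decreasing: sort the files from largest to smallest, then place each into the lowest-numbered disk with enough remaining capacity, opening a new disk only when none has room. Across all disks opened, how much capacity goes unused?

Sorted descending: 348, 300, 297, 269, 146, 131, 126, 112, 59.
348 GB → disk 1 (remaining 152 GB)
300 GB → disk 2 (remaining 200 GB)
297 GB → disk 3 (remaining 203 GB)
269 GB → disk 4 (remaining 231 GB)
146 GB → disk 1 (remaining 6 GB)
131 GB → disk 2 (remaining 69 GB)
126 GB → disk 3 (remaining 77 GB)
112 GB → disk 4 (remaining 119 GB)
59 GB → disk 2 (remaining 10 GB)
4 disks × 500 GB = 2000 GB; used 1788 GB; unused 212 GB.

212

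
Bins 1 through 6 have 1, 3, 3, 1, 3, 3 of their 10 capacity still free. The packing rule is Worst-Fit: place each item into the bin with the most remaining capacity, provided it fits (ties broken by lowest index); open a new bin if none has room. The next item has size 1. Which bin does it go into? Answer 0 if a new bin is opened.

Bins with room: bin 1 (1), bin 2 (3), bin 3 (3), bin 4 (1), bin 5 (3), bin 6 (3).
Most room is bin 2 with 3 free.

2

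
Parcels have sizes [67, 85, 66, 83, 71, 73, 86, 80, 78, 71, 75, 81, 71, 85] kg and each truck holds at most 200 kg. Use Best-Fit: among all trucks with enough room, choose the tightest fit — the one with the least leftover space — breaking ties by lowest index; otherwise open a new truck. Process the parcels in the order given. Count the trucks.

7

67 kg → truck 1 (remaining 133 kg)
85 kg → truck 1 (remaining 48 kg)
66 kg → truck 2 (remaining 134 kg)
83 kg → truck 2 (remaining 51 kg)
71 kg → truck 3 (remaining 129 kg)
73 kg → truck 3 (remaining 56 kg)
86 kg → truck 4 (remaining 114 kg)
80 kg → truck 4 (remaining 34 kg)
78 kg → truck 5 (remaining 122 kg)
71 kg → truck 5 (remaining 51 kg)
75 kg → truck 6 (remaining 125 kg)
81 kg → truck 6 (remaining 44 kg)
71 kg → truck 7 (remaining 129 kg)
85 kg → truck 7 (remaining 44 kg)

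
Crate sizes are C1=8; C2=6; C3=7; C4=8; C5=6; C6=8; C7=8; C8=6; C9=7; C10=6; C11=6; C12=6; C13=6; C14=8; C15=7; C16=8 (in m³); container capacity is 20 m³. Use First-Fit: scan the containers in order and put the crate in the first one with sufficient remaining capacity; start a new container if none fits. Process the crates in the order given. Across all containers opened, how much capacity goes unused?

29

container 1: place C1 (8 m³), 12 m³ left
container 1: place C2 (6 m³), 6 m³ left
container 2: place C3 (7 m³), 13 m³ left
container 2: place C4 (8 m³), 5 m³ left
container 1: place C5 (6 m³), 0 m³ left
container 3: place C6 (8 m³), 12 m³ left
container 3: place C7 (8 m³), 4 m³ left
container 4: place C8 (6 m³), 14 m³ left
container 4: place C9 (7 m³), 7 m³ left
container 4: place C10 (6 m³), 1 m³ left
container 5: place C11 (6 m³), 14 m³ left
container 5: place C12 (6 m³), 8 m³ left
container 5: place C13 (6 m³), 2 m³ left
container 6: place C14 (8 m³), 12 m³ left
container 6: place C15 (7 m³), 5 m³ left
container 7: place C16 (8 m³), 12 m³ left
7 containers × 20 m³ = 140 m³; used 111 m³; unused 29 m³.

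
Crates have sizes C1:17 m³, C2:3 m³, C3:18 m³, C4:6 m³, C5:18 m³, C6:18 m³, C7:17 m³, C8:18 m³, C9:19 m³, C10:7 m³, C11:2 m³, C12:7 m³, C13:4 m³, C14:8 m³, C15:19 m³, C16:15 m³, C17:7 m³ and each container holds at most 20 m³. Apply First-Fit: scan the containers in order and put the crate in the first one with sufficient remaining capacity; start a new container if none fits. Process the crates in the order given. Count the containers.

11

C1 (17 m³) → container 1 (remaining 3 m³)
C2 (3 m³) → container 1 (remaining 0 m³)
C3 (18 m³) → container 2 (remaining 2 m³)
C4 (6 m³) → container 3 (remaining 14 m³)
C5 (18 m³) → container 4 (remaining 2 m³)
C6 (18 m³) → container 5 (remaining 2 m³)
C7 (17 m³) → container 6 (remaining 3 m³)
C8 (18 m³) → container 7 (remaining 2 m³)
C9 (19 m³) → container 8 (remaining 1 m³)
C10 (7 m³) → container 3 (remaining 7 m³)
C11 (2 m³) → container 2 (remaining 0 m³)
C12 (7 m³) → container 3 (remaining 0 m³)
C13 (4 m³) → container 9 (remaining 16 m³)
C14 (8 m³) → container 9 (remaining 8 m³)
C15 (19 m³) → container 10 (remaining 1 m³)
C16 (15 m³) → container 11 (remaining 5 m³)
C17 (7 m³) → container 9 (remaining 1 m³)
Final containers: [17,3] [18,2] [6,7,7] [18] [18] [17] [18] [19] [4,8,7] [19] [15].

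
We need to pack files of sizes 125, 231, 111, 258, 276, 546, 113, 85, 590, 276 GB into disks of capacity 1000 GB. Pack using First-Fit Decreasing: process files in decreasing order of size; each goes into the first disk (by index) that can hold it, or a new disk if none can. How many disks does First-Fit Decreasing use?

Sorted descending: 590, 546, 276, 276, 258, 231, 125, 113, 111, 85.
590 GB → disk 1 (remaining 410 GB)
546 GB → disk 2 (remaining 454 GB)
276 GB → disk 1 (remaining 134 GB)
276 GB → disk 2 (remaining 178 GB)
258 GB → disk 3 (remaining 742 GB)
231 GB → disk 3 (remaining 511 GB)
125 GB → disk 1 (remaining 9 GB)
113 GB → disk 2 (remaining 65 GB)
111 GB → disk 3 (remaining 400 GB)
85 GB → disk 3 (remaining 315 GB)
Final disks: [590,276,125] [546,276,113] [258,231,111,85].

3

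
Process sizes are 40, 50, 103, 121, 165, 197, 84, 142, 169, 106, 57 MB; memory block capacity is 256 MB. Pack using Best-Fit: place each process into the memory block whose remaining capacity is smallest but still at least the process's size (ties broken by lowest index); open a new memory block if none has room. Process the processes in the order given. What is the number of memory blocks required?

40 MB → memory block 1 (remaining 216 MB)
50 MB → memory block 1 (remaining 166 MB)
103 MB → memory block 1 (remaining 63 MB)
121 MB → memory block 2 (remaining 135 MB)
165 MB → memory block 3 (remaining 91 MB)
197 MB → memory block 4 (remaining 59 MB)
84 MB → memory block 3 (remaining 7 MB)
142 MB → memory block 5 (remaining 114 MB)
169 MB → memory block 6 (remaining 87 MB)
106 MB → memory block 5 (remaining 8 MB)
57 MB → memory block 4 (remaining 2 MB)

6 memory blocks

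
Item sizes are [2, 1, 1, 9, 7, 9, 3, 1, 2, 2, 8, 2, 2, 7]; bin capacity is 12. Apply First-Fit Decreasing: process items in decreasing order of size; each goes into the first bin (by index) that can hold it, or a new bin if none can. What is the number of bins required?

Sorted descending: 9, 9, 8, 7, 7, 3, 2, 2, 2, 2, 2, 1, 1, 1.
bin 1: place 9, 3 left
bin 2: place 9, 3 left
bin 3: place 8, 4 left
bin 4: place 7, 5 left
bin 5: place 7, 5 left
bin 1: place 3, 0 left
bin 2: place 2, 1 left
bin 3: place 2, 2 left
bin 3: place 2, 0 left
bin 4: place 2, 3 left
bin 4: place 2, 1 left
bin 2: place 1, 0 left
bin 4: place 1, 0 left
bin 5: place 1, 4 left
Final bins: [9,3] [9,2,1] [8,2,2] [7,2,2,1] [7,1].

5 bins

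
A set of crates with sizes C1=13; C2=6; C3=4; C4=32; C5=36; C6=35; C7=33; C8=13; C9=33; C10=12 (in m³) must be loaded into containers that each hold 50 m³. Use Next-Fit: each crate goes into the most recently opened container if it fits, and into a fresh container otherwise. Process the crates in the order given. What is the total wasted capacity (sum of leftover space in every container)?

83

container 1: place C1 (13 m³), 37 m³ left
container 1: place C2 (6 m³), 31 m³ left
container 1: place C3 (4 m³), 27 m³ left
container 2: place C4 (32 m³), 18 m³ left
container 3: place C5 (36 m³), 14 m³ left
container 4: place C6 (35 m³), 15 m³ left
container 5: place C7 (33 m³), 17 m³ left
container 5: place C8 (13 m³), 4 m³ left
container 6: place C9 (33 m³), 17 m³ left
container 6: place C10 (12 m³), 5 m³ left
6 containers × 50 m³ = 300 m³; used 217 m³; unused 83 m³.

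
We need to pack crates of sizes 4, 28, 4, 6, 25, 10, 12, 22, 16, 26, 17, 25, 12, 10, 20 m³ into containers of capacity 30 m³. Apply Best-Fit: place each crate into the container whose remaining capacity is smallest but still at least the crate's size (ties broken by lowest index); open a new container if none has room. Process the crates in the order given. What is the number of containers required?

container 1: place 4 m³, 26 m³ left
container 2: place 28 m³, 2 m³ left
container 1: place 4 m³, 22 m³ left
container 1: place 6 m³, 16 m³ left
container 3: place 25 m³, 5 m³ left
container 1: place 10 m³, 6 m³ left
container 4: place 12 m³, 18 m³ left
container 5: place 22 m³, 8 m³ left
container 4: place 16 m³, 2 m³ left
container 6: place 26 m³, 4 m³ left
container 7: place 17 m³, 13 m³ left
container 8: place 25 m³, 5 m³ left
container 7: place 12 m³, 1 m³ left
container 9: place 10 m³, 20 m³ left
container 9: place 20 m³, 0 m³ left

9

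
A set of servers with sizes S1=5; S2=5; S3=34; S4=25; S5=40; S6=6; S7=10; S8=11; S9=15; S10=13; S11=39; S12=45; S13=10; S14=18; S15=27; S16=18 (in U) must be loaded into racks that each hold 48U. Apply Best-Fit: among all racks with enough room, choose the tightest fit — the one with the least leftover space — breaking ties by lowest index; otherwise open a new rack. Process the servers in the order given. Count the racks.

8 racks

Put S1 (5U) in rack 1; 43U remain.
Put S2 (5U) in rack 1; 38U remain.
Put S3 (34U) in rack 1; 4U remain.
Put S4 (25U) in rack 2; 23U remain.
Put S5 (40U) in rack 3; 8U remain.
Put S6 (6U) in rack 3; 2U remain.
Put S7 (10U) in rack 2; 13U remain.
Put S8 (11U) in rack 2; 2U remain.
Put S9 (15U) in rack 4; 33U remain.
Put S10 (13U) in rack 4; 20U remain.
Put S11 (39U) in rack 5; 9U remain.
Put S12 (45U) in rack 6; 3U remain.
Put S13 (10U) in rack 4; 10U remain.
Put S14 (18U) in rack 7; 30U remain.
Put S15 (27U) in rack 7; 3U remain.
Put S16 (18U) in rack 8; 30U remain.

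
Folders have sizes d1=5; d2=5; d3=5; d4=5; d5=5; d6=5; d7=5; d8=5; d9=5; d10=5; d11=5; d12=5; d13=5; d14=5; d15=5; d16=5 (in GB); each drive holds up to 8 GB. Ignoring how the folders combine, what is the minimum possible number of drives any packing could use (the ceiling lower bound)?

Total size = 5 + 5 + 5 + 5 + 5 + 5 + 5 + 5 + 5 + 5 + 5 + 5 + 5 + 5 + 5 + 5 = 80 GB.
⌈80 / 8⌉ = 10.

10 drives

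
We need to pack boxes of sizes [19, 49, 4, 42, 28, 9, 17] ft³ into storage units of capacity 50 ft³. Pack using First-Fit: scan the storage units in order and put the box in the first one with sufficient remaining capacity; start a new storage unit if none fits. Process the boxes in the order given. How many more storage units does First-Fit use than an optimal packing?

First-Fit: [19,4,9,17] [49] [42] [28] → 4 storage units.
Total size 168 ft³; any packing needs at least ⌈168/50⌉ = 4 storage units.
So 4 is already optimal.

0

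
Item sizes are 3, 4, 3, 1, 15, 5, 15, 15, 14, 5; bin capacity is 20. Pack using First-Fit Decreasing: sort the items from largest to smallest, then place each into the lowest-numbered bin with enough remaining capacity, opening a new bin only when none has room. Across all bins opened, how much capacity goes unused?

Sorted descending: 15, 15, 15, 14, 5, 5, 4, 3, 3, 1.
Put 15 in bin 1; 5 remain.
Put 15 in bin 2; 5 remain.
Put 15 in bin 3; 5 remain.
Put 14 in bin 4; 6 remain.
Put 5 in bin 1; 0 remain.
Put 5 in bin 2; 0 remain.
Put 4 in bin 3; 1 remain.
Put 3 in bin 4; 3 remain.
Put 3 in bin 4; 0 remain.
Put 1 in bin 3; 0 remain.
4 bins × 20 = 80; used 80; unused 0.

0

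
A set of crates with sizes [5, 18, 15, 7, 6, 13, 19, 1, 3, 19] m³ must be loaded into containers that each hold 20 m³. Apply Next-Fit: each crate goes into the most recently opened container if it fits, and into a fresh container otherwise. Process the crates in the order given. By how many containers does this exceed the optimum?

2

Next-Fit: [5] [18] [15] [7,6] [13] [19,1] [3] [19] → 8 containers.
Total size 106 m³; any packing needs at least ⌈106/20⌉ = 6 containers.
An optimal packing achieves that bound: [19,1] [19] [18] [15,5] [13,7] [6,3] → 6 containers.
Excess: 8 − 6 = 2.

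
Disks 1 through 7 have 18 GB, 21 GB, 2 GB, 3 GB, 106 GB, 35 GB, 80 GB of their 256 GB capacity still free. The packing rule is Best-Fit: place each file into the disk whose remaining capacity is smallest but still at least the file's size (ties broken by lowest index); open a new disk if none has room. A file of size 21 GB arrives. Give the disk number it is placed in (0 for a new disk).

Disks with room: disk 2 (21 GB), disk 5 (106 GB), disk 6 (35 GB), disk 7 (80 GB).
Tightest fit is disk 2 with 21 GB free.

2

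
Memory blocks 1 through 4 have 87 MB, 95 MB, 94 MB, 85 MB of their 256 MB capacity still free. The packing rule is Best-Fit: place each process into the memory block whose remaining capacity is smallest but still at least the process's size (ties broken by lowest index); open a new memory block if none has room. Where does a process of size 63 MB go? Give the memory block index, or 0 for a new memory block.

4

Memory blocks with room: memory block 1 (87 MB), memory block 2 (95 MB), memory block 3 (94 MB), memory block 4 (85 MB).
Tightest fit is memory block 4 with 85 MB free.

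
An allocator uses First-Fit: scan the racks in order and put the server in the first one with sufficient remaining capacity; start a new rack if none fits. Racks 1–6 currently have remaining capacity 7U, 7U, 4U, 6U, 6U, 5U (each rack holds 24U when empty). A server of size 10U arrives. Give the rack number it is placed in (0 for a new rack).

0

No rack has ≥ 10U free, so a new rack is opened.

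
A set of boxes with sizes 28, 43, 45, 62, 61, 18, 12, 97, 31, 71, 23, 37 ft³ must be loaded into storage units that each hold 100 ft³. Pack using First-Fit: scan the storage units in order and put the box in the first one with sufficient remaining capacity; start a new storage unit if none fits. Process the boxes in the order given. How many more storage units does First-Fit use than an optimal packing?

First-Fit: [28,43,18] [45,12,31] [62,23] [61,37] [97] [71] → 6 storage units.
Total size 528 ft³; any packing needs at least ⌈528/100⌉ = 6 storage units.
So 6 is already optimal.

0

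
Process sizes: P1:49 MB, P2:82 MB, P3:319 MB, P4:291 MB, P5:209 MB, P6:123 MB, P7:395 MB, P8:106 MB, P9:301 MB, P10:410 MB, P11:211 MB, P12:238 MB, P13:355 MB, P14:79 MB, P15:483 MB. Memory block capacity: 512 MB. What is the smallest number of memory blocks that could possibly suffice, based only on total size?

Total size = 49 + 82 + 319 + 291 + 209 + 123 + 395 + 106 + 301 + 410 + 211 + 238 + 355 + 79 + 483 = 3651 MB.
⌈3651 / 512⌉ = 8.

8 memory blocks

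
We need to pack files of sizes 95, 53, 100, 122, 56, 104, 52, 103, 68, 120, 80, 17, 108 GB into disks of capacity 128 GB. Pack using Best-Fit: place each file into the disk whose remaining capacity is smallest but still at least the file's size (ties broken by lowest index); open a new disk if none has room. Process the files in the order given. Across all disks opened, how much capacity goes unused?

202

Put 95 GB in disk 1; 33 GB remain.
Put 53 GB in disk 2; 75 GB remain.
Put 100 GB in disk 3; 28 GB remain.
Put 122 GB in disk 4; 6 GB remain.
Put 56 GB in disk 2; 19 GB remain.
Put 104 GB in disk 5; 24 GB remain.
Put 52 GB in disk 6; 76 GB remain.
Put 103 GB in disk 7; 25 GB remain.
Put 68 GB in disk 6; 8 GB remain.
Put 120 GB in disk 8; 8 GB remain.
Put 80 GB in disk 9; 48 GB remain.
Put 17 GB in disk 2; 2 GB remain.
Put 108 GB in disk 10; 20 GB remain.
10 disks × 128 GB = 1280 GB; used 1078 GB; unused 202 GB.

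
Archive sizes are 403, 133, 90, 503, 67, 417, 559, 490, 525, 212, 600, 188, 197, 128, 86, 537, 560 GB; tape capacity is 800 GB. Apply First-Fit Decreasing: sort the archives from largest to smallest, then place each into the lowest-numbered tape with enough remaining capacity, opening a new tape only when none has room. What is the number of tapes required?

9 tapes

Sorted descending: 600, 560, 559, 537, 525, 503, 490, 417, 403, 212, 197, 188, 133, 128, 90, 86, 67.
600 GB → tape 1 (remaining 200 GB)
560 GB → tape 2 (remaining 240 GB)
559 GB → tape 3 (remaining 241 GB)
537 GB → tape 4 (remaining 263 GB)
525 GB → tape 5 (remaining 275 GB)
503 GB → tape 6 (remaining 297 GB)
490 GB → tape 7 (remaining 310 GB)
417 GB → tape 8 (remaining 383 GB)
403 GB → tape 9 (remaining 397 GB)
212 GB → tape 2 (remaining 28 GB)
197 GB → tape 1 (remaining 3 GB)
188 GB → tape 3 (remaining 53 GB)
133 GB → tape 4 (remaining 130 GB)
128 GB → tape 4 (remaining 2 GB)
90 GB → tape 5 (remaining 185 GB)
86 GB → tape 5 (remaining 99 GB)
67 GB → tape 5 (remaining 32 GB)
Final tapes: [600,197] [560,212] [559,188] [537,133,128] [525,90,86,67] [503] [490] [417] [403].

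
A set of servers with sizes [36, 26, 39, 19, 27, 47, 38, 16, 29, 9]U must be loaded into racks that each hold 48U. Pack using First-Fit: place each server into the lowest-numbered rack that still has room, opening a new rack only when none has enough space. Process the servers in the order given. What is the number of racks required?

7

Put 36U in rack 1; 12U remain.
Put 26U in rack 2; 22U remain.
Put 39U in rack 3; 9U remain.
Put 19U in rack 2; 3U remain.
Put 27U in rack 4; 21U remain.
Put 47U in rack 5; 1U remain.
Put 38U in rack 6; 10U remain.
Put 16U in rack 4; 5U remain.
Put 29U in rack 7; 19U remain.
Put 9U in rack 1; 3U remain.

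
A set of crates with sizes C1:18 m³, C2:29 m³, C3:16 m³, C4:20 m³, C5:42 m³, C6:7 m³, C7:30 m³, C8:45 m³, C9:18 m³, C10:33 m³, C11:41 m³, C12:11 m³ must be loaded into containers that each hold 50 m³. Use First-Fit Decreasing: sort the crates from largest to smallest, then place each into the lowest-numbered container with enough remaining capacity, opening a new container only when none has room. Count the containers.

7 containers

Sorted descending: 45, 42, 41, 33, 30, 29, 20, 18, 18, 16, 11, 7.
45 m³ → container 1 (remaining 5 m³)
42 m³ → container 2 (remaining 8 m³)
41 m³ → container 3 (remaining 9 m³)
33 m³ → container 4 (remaining 17 m³)
30 m³ → container 5 (remaining 20 m³)
29 m³ → container 6 (remaining 21 m³)
20 m³ → container 5 (remaining 0 m³)
18 m³ → container 6 (remaining 3 m³)
18 m³ → container 7 (remaining 32 m³)
16 m³ → container 4 (remaining 1 m³)
11 m³ → container 7 (remaining 21 m³)
7 m³ → container 2 (remaining 1 m³)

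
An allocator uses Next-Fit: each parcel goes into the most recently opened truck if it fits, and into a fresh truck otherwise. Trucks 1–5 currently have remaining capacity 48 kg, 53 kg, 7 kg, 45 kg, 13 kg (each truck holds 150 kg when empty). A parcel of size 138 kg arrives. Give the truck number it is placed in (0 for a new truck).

Next-Fit only looks at truck 5, which has 13 kg free.
138 kg does not fit, so a new truck is opened.

0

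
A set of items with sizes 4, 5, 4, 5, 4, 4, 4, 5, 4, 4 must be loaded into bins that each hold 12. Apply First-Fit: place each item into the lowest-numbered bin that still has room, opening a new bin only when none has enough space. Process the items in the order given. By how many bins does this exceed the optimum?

First-Fit: [4,5] [4,5] [4,4,4] [5,4] [4] → 5 bins.
Total size 43; any packing needs at least ⌈43/12⌉ = 4 bins.
An optimal packing achieves that bound: [5,5] [5,4] [4,4,4] [4,4,4] → 4 bins.
Excess: 5 − 4 = 1.

1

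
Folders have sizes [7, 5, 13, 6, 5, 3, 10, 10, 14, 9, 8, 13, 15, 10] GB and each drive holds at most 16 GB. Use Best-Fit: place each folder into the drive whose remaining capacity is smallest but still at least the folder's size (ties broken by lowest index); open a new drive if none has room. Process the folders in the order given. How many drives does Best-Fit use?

Put 7 GB in drive 1; 9 GB remain.
Put 5 GB in drive 1; 4 GB remain.
Put 13 GB in drive 2; 3 GB remain.
Put 6 GB in drive 3; 10 GB remain.
Put 5 GB in drive 3; 5 GB remain.
Put 3 GB in drive 2; 0 GB remain.
Put 10 GB in drive 4; 6 GB remain.
Put 10 GB in drive 5; 6 GB remain.
Put 14 GB in drive 6; 2 GB remain.
Put 9 GB in drive 7; 7 GB remain.
Put 8 GB in drive 8; 8 GB remain.
Put 13 GB in drive 9; 3 GB remain.
Put 15 GB in drive 10; 1 GB remain.
Put 10 GB in drive 11; 6 GB remain.

11 drives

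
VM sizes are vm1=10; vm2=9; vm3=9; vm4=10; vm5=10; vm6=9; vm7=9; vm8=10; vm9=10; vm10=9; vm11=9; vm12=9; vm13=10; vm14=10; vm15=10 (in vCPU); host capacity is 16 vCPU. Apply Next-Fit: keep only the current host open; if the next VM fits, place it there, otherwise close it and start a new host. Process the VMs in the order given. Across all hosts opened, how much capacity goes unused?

97

vm1 (10 vCPU) → host 1 (remaining 6 vCPU)
vm2 (9 vCPU) → host 2 (remaining 7 vCPU)
vm3 (9 vCPU) → host 3 (remaining 7 vCPU)
vm4 (10 vCPU) → host 4 (remaining 6 vCPU)
vm5 (10 vCPU) → host 5 (remaining 6 vCPU)
vm6 (9 vCPU) → host 6 (remaining 7 vCPU)
vm7 (9 vCPU) → host 7 (remaining 7 vCPU)
vm8 (10 vCPU) → host 8 (remaining 6 vCPU)
vm9 (10 vCPU) → host 9 (remaining 6 vCPU)
vm10 (9 vCPU) → host 10 (remaining 7 vCPU)
vm11 (9 vCPU) → host 11 (remaining 7 vCPU)
vm12 (9 vCPU) → host 12 (remaining 7 vCPU)
vm13 (10 vCPU) → host 13 (remaining 6 vCPU)
vm14 (10 vCPU) → host 14 (remaining 6 vCPU)
vm15 (10 vCPU) → host 15 (remaining 6 vCPU)
15 hosts × 16 vCPU = 240 vCPU; used 143 vCPU; unused 97 vCPU.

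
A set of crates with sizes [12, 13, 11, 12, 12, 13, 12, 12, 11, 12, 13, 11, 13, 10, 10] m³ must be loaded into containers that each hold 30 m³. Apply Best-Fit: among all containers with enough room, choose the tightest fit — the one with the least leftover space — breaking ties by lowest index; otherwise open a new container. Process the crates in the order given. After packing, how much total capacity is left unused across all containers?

Put 12 m³ in container 1; 18 m³ remain.
Put 13 m³ in container 1; 5 m³ remain.
Put 11 m³ in container 2; 19 m³ remain.
Put 12 m³ in container 2; 7 m³ remain.
Put 12 m³ in container 3; 18 m³ remain.
Put 13 m³ in container 3; 5 m³ remain.
Put 12 m³ in container 4; 18 m³ remain.
Put 12 m³ in container 4; 6 m³ remain.
Put 11 m³ in container 5; 19 m³ remain.
Put 12 m³ in container 5; 7 m³ remain.
Put 13 m³ in container 6; 17 m³ remain.
Put 11 m³ in container 6; 6 m³ remain.
Put 13 m³ in container 7; 17 m³ remain.
Put 10 m³ in container 7; 7 m³ remain.
Put 10 m³ in container 8; 20 m³ remain.
8 containers × 30 m³ = 240 m³; used 177 m³; unused 63 m³.

63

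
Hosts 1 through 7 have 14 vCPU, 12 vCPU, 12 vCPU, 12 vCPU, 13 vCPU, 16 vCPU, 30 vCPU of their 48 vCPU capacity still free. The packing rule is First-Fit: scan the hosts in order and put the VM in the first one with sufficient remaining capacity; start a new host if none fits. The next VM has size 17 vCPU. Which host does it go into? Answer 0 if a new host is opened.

Hosts with room: host 7 (30 vCPU).
The first with room is host 7.

7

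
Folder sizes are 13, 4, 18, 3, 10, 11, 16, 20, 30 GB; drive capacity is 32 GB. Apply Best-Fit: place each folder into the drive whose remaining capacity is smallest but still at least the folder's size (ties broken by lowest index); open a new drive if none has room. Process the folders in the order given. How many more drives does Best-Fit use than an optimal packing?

1

Best-Fit: [13,4,11] [18,3,10] [16] [20] [30] → 5 drives.
Total size 125 GB; any packing needs at least ⌈125/32⌉ = 4 drives.
An optimal packing achieves that bound: [30] [20,11] [18,10,4] [16,13,3] → 4 drives.
Excess: 5 − 4 = 1.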